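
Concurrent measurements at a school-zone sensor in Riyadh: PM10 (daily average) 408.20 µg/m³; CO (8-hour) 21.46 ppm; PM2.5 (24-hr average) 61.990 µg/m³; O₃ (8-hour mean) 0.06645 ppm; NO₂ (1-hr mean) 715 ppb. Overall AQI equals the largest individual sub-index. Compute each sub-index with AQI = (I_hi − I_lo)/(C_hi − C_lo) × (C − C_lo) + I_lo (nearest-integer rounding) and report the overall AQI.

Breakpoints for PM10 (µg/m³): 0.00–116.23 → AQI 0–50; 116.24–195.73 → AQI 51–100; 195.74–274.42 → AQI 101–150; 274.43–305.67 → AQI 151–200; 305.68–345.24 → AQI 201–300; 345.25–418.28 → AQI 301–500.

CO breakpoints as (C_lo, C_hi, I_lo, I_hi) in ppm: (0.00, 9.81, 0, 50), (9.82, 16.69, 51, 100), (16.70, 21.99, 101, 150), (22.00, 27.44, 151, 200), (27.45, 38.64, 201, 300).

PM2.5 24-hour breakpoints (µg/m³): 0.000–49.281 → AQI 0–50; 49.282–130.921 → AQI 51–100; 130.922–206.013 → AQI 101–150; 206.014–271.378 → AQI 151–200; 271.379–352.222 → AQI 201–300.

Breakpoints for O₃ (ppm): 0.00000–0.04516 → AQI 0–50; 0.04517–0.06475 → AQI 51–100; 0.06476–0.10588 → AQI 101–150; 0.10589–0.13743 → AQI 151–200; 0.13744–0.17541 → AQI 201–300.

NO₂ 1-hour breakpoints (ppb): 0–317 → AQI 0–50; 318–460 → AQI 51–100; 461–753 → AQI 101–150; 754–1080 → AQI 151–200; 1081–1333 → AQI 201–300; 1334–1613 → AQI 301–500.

473

PM10: row 345.25–418.28 (AQI 301–500). (500−301)·(408.20−345.25)/(418.28−345.25) + 301 = 199·62.95/73.03 + 301 ≈ 472.53 → 473.
CO: 21.46 lies in 16.70–21.99, so I_lo=101, I_hi=150, C_lo=16.70, C_hi=21.99.
(150−101)/(21.99−16.70) × (21.46−16.70) + 101 = 49/5.29 × 4.76 + 101 ≈ 145.09 → 145.
PM2.5: row 49.282–130.921 (AQI 51–100). (100−51)·(61.990−49.282)/(130.921−49.282) + 51 = 49·12.708/81.639 + 51 ≈ 58.63 → 59.
O₃ 0.06645: bracket 0.06476–0.10588 → index 101–150; slope 49/0.04112, offset 0.00169.
AQI = 101 + 49/0.04112·0.00169 ≈ 103.01 ⇒ 103.
NO₂: row 461–753 (AQI 101–150). (150−101)·(715−461)/(753−461) + 101 = 49·254/292 + 101 ≈ 143.62 → 144.
Sub-indices: PM10→473, CO→145, PM2.5→59, O₃→103, NO₂→144. Overall AQI = max = 473; dominant pollutant is PM10.
AQI 473: Hazardous.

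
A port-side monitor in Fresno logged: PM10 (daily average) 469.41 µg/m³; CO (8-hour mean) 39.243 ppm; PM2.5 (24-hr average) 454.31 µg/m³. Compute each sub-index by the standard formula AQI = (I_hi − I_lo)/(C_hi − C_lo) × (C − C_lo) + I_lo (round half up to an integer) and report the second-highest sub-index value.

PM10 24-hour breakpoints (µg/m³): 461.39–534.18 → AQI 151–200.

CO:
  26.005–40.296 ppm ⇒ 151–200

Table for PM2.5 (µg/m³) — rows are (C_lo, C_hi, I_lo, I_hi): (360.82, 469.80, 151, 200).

PM10 469.41: bracket 461.39–534.18 → index 151–200; slope 49/72.79, offset 8.02.
AQI = 151 + 49/72.79·8.02 ≈ 156.40 ⇒ 156.
CO: 39.243 lies in 26.005–40.296, so I_lo=151, I_hi=200, C_lo=26.005, C_hi=40.296.
(200−151)/(40.296−26.005) × (39.243−26.005) + 151 = 49/14.291 × 13.238 + 151 ≈ 196.39 → 196.
PM2.5: row 360.82–469.80 (AQI 151–200). (200−151)·(454.31−360.82)/(469.80−360.82) + 151 = 49·93.49/108.98 + 151 ≈ 193.04 → 193.
Sub-indices: PM10→156, CO→196, PM2.5→193. Ranked high→low: 196, 193, 156. Second-highest sub-index = 193.

193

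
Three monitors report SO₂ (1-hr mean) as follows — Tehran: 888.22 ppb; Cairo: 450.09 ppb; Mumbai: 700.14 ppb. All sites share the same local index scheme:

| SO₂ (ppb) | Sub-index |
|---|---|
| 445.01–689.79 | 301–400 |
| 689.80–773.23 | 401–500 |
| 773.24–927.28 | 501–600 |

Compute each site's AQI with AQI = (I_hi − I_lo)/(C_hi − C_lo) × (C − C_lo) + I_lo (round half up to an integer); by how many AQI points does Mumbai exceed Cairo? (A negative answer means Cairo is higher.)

Tehran 888.22: bracket 773.24–927.28 → index 501–600; slope 99/154.04, offset 114.98.
AQI = 501 + 99/154.04·114.98 ≈ 574.90 ⇒ 575.
Cairo: 450.09 ∈ [445.01, 689.79] ↔ index [301, 400].
301 + (450.09−445.01)·(400−301)/(689.79−445.01) = 301 + 5.08·99/244.78 ≈ 303.05, so AQI = 303.
Mumbai: 700.14 lies in 689.80–773.23, so I_lo=401, I_hi=500, C_lo=689.80, C_hi=773.23.
(500−401)/(773.23−689.80) × (700.14−689.80) + 401 = 99/83.43 × 10.34 + 401 ≈ 413.27 → 413.
AQIs: Tehran=575, Cairo=303, Mumbai=413. Mumbai (413) − Cairo (303) = 110.

110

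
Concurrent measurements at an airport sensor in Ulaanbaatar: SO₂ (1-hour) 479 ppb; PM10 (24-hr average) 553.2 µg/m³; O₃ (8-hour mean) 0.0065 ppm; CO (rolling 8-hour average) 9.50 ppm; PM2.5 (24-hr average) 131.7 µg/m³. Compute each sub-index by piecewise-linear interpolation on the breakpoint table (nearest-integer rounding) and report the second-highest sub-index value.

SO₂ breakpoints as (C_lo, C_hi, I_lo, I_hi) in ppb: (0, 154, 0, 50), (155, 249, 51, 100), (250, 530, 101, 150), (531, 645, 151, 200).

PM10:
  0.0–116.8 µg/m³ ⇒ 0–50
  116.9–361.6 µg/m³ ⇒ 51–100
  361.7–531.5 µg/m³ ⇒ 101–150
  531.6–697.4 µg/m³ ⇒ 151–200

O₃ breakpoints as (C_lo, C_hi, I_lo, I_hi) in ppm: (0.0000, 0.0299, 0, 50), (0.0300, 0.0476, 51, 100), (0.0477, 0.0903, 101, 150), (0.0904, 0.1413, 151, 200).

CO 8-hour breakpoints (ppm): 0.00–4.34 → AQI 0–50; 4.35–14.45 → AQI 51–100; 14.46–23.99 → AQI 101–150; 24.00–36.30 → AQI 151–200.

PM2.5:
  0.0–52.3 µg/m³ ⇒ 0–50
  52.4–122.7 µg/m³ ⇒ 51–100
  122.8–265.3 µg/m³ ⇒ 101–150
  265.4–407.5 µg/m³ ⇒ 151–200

141

SO₂: row 250–530 (AQI 101–150). (150−101)·(479−250)/(530−250) + 101 = 49·229/280 + 101 ≈ 141.08 → 141.
PM10: 553.2 ∈ [531.6, 697.4] ↔ index [151, 200].
151 + (553.2−531.6)·(200−151)/(697.4−531.6) = 151 + 21.6·49/165.8 ≈ 157.38, so AQI = 157.
O₃ 0.0065: bracket 0.0000–0.0299 → index 0–50; slope 50/0.0299, offset 0.0065.
AQI = 0 + 50/0.0299·0.0065 ≈ 10.87 ⇒ 11.
CO: 9.50 ∈ [4.35, 14.45] ↔ index [51, 100].
51 + (9.50−4.35)·(100−51)/(14.45−4.35) = 51 + 5.15·49/10.10 ≈ 75.99, so AQI = 76.
PM2.5 131.7: bracket 122.8–265.3 → index 101–150; slope 49/142.5, offset 8.9.
AQI = 101 + 49/142.5·8.9 ≈ 104.06 ⇒ 104.
Sub-indices: SO₂→141, PM10→157, O₃→11, CO→76, PM2.5→104. Ranked high→low: 157, 141, 104, 76, 11. Second-highest sub-index = 141.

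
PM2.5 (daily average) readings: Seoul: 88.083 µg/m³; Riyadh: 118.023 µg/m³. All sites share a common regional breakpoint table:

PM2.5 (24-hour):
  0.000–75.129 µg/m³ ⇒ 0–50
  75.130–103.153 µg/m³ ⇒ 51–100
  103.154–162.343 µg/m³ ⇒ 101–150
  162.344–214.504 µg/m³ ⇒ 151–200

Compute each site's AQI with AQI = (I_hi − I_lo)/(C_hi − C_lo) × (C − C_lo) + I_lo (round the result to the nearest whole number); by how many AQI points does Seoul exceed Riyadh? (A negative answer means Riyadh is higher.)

Seoul: 88.083 lies in 75.130–103.153, so I_lo=51, I_hi=100, C_lo=75.130, C_hi=103.153.
(100−51)/(103.153−75.130) × (88.083−75.130) + 51 = 49/28.023 × 12.953 + 51 ≈ 73.65 → 74.
Riyadh: row 103.154–162.343 (AQI 101–150). (150−101)·(118.023−103.154)/(162.343−103.154) + 101 = 49·14.869/59.189 + 101 ≈ 113.31 → 113.
AQIs: Seoul=74, Riyadh=113. Seoul (74) − Riyadh (113) = -39.

-39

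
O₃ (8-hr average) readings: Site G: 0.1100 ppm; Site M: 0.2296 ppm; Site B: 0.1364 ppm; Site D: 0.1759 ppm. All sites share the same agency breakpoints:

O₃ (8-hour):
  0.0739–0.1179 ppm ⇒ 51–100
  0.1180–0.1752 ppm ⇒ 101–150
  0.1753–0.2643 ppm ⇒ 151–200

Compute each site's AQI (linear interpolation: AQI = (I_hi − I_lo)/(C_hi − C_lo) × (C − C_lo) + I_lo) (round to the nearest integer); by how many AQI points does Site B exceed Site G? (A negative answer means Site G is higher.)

26

Site G: row 0.0739–0.1179 (AQI 51–100). (100−51)·(0.1100−0.0739)/(0.1179−0.0739) + 51 = 49·0.0361/0.0440 + 51 ≈ 91.20 → 91.
Site M 0.2296: bracket 0.1753–0.2643 → index 151–200; slope 49/0.0890, offset 0.0543.
AQI = 151 + 49/0.0890·0.0543 ≈ 180.90 ⇒ 181.
Site B: 0.1364 ∈ [0.1180, 0.1752] ↔ index [101, 150].
101 + (0.1364−0.1180)·(150−101)/(0.1752−0.1180) = 101 + 0.0184·49/0.0572 ≈ 116.76, so AQI = 117.
Site D: row 0.1753–0.2643 (AQI 151–200). (200−151)·(0.1759−0.1753)/(0.2643−0.1753) + 151 = 49·0.0006/0.0890 + 151 ≈ 151.33 → 151.
AQIs: Site G=91, Site M=181, Site B=117, Site D=151. Site B (117) − Site G (91) = 26.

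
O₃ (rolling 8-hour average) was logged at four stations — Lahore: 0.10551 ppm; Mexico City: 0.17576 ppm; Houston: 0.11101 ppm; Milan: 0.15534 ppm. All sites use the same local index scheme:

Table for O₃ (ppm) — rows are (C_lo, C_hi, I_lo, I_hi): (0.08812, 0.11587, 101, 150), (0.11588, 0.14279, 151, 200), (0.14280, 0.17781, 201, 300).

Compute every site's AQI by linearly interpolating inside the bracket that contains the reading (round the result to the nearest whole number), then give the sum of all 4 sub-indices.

Lahore: row 0.08812–0.11587 (AQI 101–150). (150−101)·(0.10551−0.08812)/(0.11587−0.08812) + 101 = 49·0.01739/0.02775 + 101 ≈ 131.71 → 132.
Mexico City: 0.17576 lies in 0.14280–0.17781, so I_lo=201, I_hi=300, C_lo=0.14280, C_hi=0.17781.
(300−201)/(0.17781−0.14280) × (0.17576−0.14280) + 201 = 99/0.03501 × 0.03296 + 201 ≈ 294.20 → 294.
Houston: row 0.08812–0.11587 (AQI 101–150). (150−101)·(0.11101−0.08812)/(0.11587−0.08812) + 101 = 49·0.02289/0.02775 + 101 ≈ 141.42 → 141.
Milan 0.15534: bracket 0.14280–0.17781 → index 201–300; slope 99/0.03501, offset 0.01254.
AQI = 201 + 99/0.03501·0.01254 ≈ 236.46 ⇒ 236.
AQIs: Lahore=132, Mexico City=294, Houston=141, Milan=236. Sum = 132 + 294 + 141 + 236 = 803.

803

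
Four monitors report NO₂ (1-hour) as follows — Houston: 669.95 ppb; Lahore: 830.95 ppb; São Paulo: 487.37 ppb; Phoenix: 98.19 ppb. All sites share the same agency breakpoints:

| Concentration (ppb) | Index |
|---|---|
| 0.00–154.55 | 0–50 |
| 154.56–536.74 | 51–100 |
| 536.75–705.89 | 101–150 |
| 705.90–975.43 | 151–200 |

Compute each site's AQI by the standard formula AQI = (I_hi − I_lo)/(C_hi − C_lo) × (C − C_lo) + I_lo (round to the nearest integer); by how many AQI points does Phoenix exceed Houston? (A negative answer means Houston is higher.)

Houston: 669.95 ∈ [536.75, 705.89] ↔ index [101, 150].
101 + (669.95−536.75)·(150−101)/(705.89−536.75) = 101 + 133.20·49/169.14 ≈ 139.59, so AQI = 140.
Lahore: 830.95 ∈ [705.90, 975.43] ↔ index [151, 200].
151 + (830.95−705.90)·(200−151)/(975.43−705.90) = 151 + 125.05·49/269.53 ≈ 173.73, so AQI = 174.
São Paulo: 487.37 lies in 154.56–536.74, so I_lo=51, I_hi=100, C_lo=154.56, C_hi=536.74.
(100−51)/(536.74−154.56) × (487.37−154.56) + 51 = 49/382.18 × 332.81 + 51 ≈ 93.67 → 94.
Phoenix: row 0.00–154.55 (AQI 0–50). (50−0)·(98.19−0.00)/(154.55−0.00) + 0 = 50·98.19/154.55 + 0 ≈ 31.77 → 32.
AQIs: Houston=140, Lahore=174, São Paulo=94, Phoenix=32. Phoenix (32) − Houston (140) = -108.

-108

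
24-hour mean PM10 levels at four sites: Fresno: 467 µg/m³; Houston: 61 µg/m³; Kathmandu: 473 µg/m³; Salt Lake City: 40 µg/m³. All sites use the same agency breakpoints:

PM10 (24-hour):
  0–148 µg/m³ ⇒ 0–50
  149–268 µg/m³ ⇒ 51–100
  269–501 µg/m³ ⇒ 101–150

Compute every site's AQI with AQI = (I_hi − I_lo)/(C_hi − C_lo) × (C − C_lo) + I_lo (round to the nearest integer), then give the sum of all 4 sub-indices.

Fresno: 467 lies in 269–501, so I_lo=101, I_hi=150, C_lo=269, C_hi=501.
(150−101)/(501−269) × (467−269) + 101 = 49/232 × 198 + 101 ≈ 142.82 → 143.
Houston 61: bracket 0–148 → index 0–50; slope 50/148, offset 61.
AQI = 0 + 50/148·61 ≈ 20.61 ⇒ 21.
Kathmandu: 473 ∈ [269, 501] ↔ index [101, 150].
101 + (473−269)·(150−101)/(501−269) = 101 + 204·49/232 ≈ 144.09, so AQI = 144.
Salt Lake City: row 0–148 (AQI 0–50). (50−0)·(40−0)/(148−0) + 0 = 50·40/148 + 0 ≈ 13.51 → 14.
AQIs: Fresno=143, Houston=21, Kathmandu=144, Salt Lake City=14. Sum = 143 + 21 + 144 + 14 = 322.

322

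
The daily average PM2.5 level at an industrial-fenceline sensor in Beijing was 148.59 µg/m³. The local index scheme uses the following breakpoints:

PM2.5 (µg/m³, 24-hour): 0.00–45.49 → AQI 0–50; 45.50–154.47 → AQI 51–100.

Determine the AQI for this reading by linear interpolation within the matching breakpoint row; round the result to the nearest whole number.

97

PM2.5 148.59: bracket 45.50–154.47 → index 51–100; slope 49/108.97, offset 103.09.
AQI = 51 + 49/108.97·103.09 ≈ 97.36 ⇒ 97.
AQI 97 falls in the Moderate category.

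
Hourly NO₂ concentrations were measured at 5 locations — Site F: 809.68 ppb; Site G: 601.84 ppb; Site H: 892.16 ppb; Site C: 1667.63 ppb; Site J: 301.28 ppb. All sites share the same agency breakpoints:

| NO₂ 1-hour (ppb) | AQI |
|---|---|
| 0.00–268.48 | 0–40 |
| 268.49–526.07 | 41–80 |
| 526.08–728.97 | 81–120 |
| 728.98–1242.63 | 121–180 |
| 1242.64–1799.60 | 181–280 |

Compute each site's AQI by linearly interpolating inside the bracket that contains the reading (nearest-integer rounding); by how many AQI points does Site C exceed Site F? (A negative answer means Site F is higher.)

Site F: row 728.98–1242.63 (AQI 121–180). (180−121)·(809.68−728.98)/(1242.63−728.98) + 121 = 59·80.70/513.65 + 121 ≈ 130.27 → 130.
Site G: 601.84 lies in 526.08–728.97, so I_lo=81, I_hi=120, C_lo=526.08, C_hi=728.97.
(120−81)/(728.97−526.08) × (601.84−526.08) + 81 = 39/202.89 × 75.76 + 81 ≈ 95.56 → 96.
Site H 892.16: bracket 728.98–1242.63 → index 121–180; slope 59/513.65, offset 163.18.
AQI = 121 + 59/513.65·163.18 ≈ 139.74 ⇒ 140.
Site C 1667.63: bracket 1242.64–1799.60 → index 181–280; slope 99/556.96, offset 424.99.
AQI = 181 + 99/556.96·424.99 ≈ 256.54 ⇒ 257.
Site J: 301.28 lies in 268.49–526.07, so I_lo=41, I_hi=80, C_lo=268.49, C_hi=526.07.
(80−41)/(526.07−268.49) × (301.28−268.49) + 41 = 39/257.58 × 32.79 + 41 ≈ 45.96 → 46.
AQIs: Site F=130, Site G=96, Site H=140, Site C=257, Site J=46. Site C (257) − Site F (130) = 127.

127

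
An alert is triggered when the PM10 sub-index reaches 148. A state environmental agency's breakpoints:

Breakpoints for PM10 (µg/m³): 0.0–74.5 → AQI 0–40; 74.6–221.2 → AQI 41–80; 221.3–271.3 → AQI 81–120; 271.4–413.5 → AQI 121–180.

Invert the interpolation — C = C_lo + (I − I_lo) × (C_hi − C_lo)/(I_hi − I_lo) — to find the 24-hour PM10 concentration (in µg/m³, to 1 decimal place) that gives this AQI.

336.4

AQI 148 lies in the 121–180 band, which corresponds to 271.4–413.5 µg/m³.
C = 271.4 + (148−121)×(413.5−271.4)/(180−121) = 271.4 + 27×142.1/59 ≈ 336.429 µg/m³ → 336.4 µg/m³ to 1 dp.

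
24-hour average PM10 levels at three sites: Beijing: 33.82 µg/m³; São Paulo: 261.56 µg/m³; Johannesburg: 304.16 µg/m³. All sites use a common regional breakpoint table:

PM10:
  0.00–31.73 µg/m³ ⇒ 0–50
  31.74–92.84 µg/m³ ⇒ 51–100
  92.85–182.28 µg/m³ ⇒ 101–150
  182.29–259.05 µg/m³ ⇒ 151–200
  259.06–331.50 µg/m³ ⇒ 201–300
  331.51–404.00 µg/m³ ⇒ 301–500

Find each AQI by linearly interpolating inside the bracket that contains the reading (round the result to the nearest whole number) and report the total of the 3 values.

520

Beijing: 33.82 ∈ [31.74, 92.84] ↔ index [51, 100].
51 + (33.82−31.74)·(100−51)/(92.84−31.74) = 51 + 2.08·49/61.10 ≈ 52.67, so AQI = 53.
São Paulo: 261.56 lies in 259.06–331.50, so I_lo=201, I_hi=300, C_lo=259.06, C_hi=331.50.
(300−201)/(331.50−259.06) × (261.56−259.06) + 201 = 99/72.44 × 2.50 + 201 ≈ 204.42 → 204.
Johannesburg 304.16: bracket 259.06–331.50 → index 201–300; slope 99/72.44, offset 45.10.
AQI = 201 + 99/72.44·45.10 ≈ 262.64 ⇒ 263.
AQIs: Beijing=53, São Paulo=204, Johannesburg=263. Sum = 53 + 204 + 263 = 520.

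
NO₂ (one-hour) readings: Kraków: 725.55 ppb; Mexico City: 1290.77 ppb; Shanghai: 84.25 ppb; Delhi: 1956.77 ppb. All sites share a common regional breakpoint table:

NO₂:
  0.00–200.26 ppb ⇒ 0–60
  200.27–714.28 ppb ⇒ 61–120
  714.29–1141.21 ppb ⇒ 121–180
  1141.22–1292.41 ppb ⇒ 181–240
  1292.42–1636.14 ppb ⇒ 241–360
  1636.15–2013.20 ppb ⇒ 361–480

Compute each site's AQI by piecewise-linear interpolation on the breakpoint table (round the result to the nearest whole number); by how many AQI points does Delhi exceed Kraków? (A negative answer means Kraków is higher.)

339

Kraków 725.55: bracket 714.29–1141.21 → index 121–180; slope 59/426.92, offset 11.26.
AQI = 121 + 59/426.92·11.26 ≈ 122.56 ⇒ 123.
Mexico City: 1290.77 lies in 1141.22–1292.41, so I_lo=181, I_hi=240, C_lo=1141.22, C_hi=1292.41.
(240−181)/(1292.41−1141.22) × (1290.77−1141.22) + 181 = 59/151.19 × 149.55 + 181 ≈ 239.36 → 239.
Shanghai 84.25: bracket 0.00–200.26 → index 0–60; slope 60/200.26, offset 84.25.
AQI = 0 + 60/200.26·84.25 ≈ 25.24 ⇒ 25.
Delhi: 1956.77 lies in 1636.15–2013.20, so I_lo=361, I_hi=480, C_lo=1636.15, C_hi=2013.20.
(480−361)/(2013.20−1636.15) × (1956.77−1636.15) + 361 = 119/377.05 × 320.62 + 361 ≈ 462.19 → 462.
AQIs: Kraków=123, Mexico City=239, Shanghai=25, Delhi=462. Delhi (462) − Kraków (123) = 339.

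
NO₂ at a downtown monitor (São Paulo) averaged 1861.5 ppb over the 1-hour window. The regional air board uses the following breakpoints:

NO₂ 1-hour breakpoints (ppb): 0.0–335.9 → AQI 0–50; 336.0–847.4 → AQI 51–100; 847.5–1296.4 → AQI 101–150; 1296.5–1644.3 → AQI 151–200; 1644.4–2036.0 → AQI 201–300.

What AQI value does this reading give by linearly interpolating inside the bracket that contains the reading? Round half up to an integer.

256

NO₂: row 1644.4–2036.0 (AQI 201–300). (300−201)·(1861.5−1644.4)/(2036.0−1644.4) + 201 = 99·217.1/391.6 + 201 ≈ 255.88 → 256.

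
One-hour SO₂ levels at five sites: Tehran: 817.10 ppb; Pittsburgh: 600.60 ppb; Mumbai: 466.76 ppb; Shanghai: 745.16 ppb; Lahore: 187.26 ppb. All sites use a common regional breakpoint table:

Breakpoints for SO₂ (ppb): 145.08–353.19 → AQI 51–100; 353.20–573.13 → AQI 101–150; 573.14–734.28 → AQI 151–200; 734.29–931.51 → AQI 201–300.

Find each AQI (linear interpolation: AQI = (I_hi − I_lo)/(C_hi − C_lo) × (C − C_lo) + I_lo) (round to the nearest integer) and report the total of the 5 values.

795

Tehran: row 734.29–931.51 (AQI 201–300). (300−201)·(817.10−734.29)/(931.51−734.29) + 201 = 99·82.81/197.22 + 201 ≈ 242.57 → 243.
Pittsburgh: 600.60 ∈ [573.14, 734.28] ↔ index [151, 200].
151 + (600.60−573.14)·(200−151)/(734.28−573.14) = 151 + 27.46·49/161.14 ≈ 159.35, so AQI = 159.
Mumbai: row 353.20–573.13 (AQI 101–150). (150−101)·(466.76−353.20)/(573.13−353.20) + 101 = 49·113.56/219.93 + 101 ≈ 126.30 → 126.
Shanghai: row 734.29–931.51 (AQI 201–300). (300−201)·(745.16−734.29)/(931.51−734.29) + 201 = 99·10.87/197.22 + 201 ≈ 206.46 → 206.
Lahore: 187.26 ∈ [145.08, 353.19] ↔ index [51, 100].
51 + (187.26−145.08)·(100−51)/(353.19−145.08) = 51 + 42.18·49/208.11 ≈ 60.93, so AQI = 61.
AQIs: Tehran=243, Pittsburgh=159, Mumbai=126, Shanghai=206, Lahore=61. Sum = 243 + 159 + 126 + 206 + 61 = 795.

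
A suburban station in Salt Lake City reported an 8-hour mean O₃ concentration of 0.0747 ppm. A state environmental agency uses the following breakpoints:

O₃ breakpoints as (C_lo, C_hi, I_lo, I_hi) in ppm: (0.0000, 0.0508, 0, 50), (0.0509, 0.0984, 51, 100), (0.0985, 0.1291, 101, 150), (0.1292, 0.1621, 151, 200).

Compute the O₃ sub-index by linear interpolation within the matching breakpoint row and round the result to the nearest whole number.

O₃: 0.0747 lies in 0.0509–0.0984, so I_lo=51, I_hi=100, C_lo=0.0509, C_hi=0.0984.
(100−51)/(0.0984−0.0509) × (0.0747−0.0509) + 51 = 49/0.0475 × 0.0238 + 51 ≈ 75.55 → 76.
AQI 76 falls in the Moderate category.

76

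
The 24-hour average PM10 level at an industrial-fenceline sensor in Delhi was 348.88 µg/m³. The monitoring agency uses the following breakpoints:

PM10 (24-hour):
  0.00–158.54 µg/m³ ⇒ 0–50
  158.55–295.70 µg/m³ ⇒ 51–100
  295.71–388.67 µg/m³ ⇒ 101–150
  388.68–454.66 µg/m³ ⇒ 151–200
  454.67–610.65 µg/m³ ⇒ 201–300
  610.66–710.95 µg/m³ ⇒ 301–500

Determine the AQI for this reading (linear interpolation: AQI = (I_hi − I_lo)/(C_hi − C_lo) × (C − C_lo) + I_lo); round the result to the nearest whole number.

PM10: 348.88 lies in 295.71–388.67, so I_lo=101, I_hi=150, C_lo=295.71, C_hi=388.67.
(150−101)/(388.67−295.71) × (348.88−295.71) + 101 = 49/92.96 × 53.17 + 101 ≈ 129.03 → 129.

129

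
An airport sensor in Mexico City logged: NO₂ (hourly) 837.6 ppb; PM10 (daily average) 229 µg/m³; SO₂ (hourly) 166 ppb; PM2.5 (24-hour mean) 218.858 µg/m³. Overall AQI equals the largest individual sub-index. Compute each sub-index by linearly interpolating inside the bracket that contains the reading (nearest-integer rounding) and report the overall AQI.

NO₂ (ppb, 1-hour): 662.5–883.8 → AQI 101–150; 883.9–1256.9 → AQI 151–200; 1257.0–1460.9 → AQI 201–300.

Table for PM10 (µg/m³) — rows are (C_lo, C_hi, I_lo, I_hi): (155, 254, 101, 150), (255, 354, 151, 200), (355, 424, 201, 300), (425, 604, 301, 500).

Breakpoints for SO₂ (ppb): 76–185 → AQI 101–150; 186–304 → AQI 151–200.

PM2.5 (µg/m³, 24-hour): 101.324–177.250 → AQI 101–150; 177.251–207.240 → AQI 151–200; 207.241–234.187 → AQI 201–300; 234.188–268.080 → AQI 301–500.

244

NO₂ 837.6: bracket 662.5–883.8 → index 101–150; slope 49/221.3, offset 175.1.
AQI = 101 + 49/221.3·175.1 ≈ 139.77 ⇒ 140.
PM10: 229 ∈ [155, 254] ↔ index [101, 150].
101 + (229−155)·(150−101)/(254−155) = 101 + 74·49/99 ≈ 137.63, so AQI = 138.
SO₂: 166 ∈ [76, 185] ↔ index [101, 150].
101 + (166−76)·(150−101)/(185−76) = 101 + 90·49/109 ≈ 141.46, so AQI = 141.
PM2.5: row 207.241–234.187 (AQI 201–300). (300−201)·(218.858−207.241)/(234.187−207.241) + 201 = 99·11.617/26.946 + 201 ≈ 243.68 → 244.
Sub-indices: NO₂→140, PM10→138, SO₂→141, PM2.5→244. Overall AQI = max = 244; dominant pollutant is PM2.5.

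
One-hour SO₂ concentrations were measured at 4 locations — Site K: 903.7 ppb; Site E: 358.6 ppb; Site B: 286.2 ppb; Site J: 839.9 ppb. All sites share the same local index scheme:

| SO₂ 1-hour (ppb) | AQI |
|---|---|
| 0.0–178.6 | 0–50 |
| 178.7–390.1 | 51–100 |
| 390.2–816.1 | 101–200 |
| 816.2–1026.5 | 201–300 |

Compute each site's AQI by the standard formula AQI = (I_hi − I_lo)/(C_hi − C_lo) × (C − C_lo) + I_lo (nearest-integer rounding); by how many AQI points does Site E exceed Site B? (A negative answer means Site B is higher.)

17

Site K 903.7: bracket 816.2–1026.5 → index 201–300; slope 99/210.3, offset 87.5.
AQI = 201 + 99/210.3·87.5 ≈ 242.19 ⇒ 242.
Site E: 358.6 lies in 178.7–390.1, so I_lo=51, I_hi=100, C_lo=178.7, C_hi=390.1.
(100−51)/(390.1−178.7) × (358.6−178.7) + 51 = 49/211.4 × 179.9 + 51 ≈ 92.70 → 93.
Site B 286.2: bracket 178.7–390.1 → index 51–100; slope 49/211.4, offset 107.5.
AQI = 51 + 49/211.4·107.5 ≈ 75.92 ⇒ 76.
Site J 839.9: bracket 816.2–1026.5 → index 201–300; slope 99/210.3, offset 23.7.
AQI = 201 + 99/210.3·23.7 ≈ 212.16 ⇒ 212.
AQIs: Site K=242, Site E=93, Site B=76, Site J=212. Site E (93) − Site B (76) = 17.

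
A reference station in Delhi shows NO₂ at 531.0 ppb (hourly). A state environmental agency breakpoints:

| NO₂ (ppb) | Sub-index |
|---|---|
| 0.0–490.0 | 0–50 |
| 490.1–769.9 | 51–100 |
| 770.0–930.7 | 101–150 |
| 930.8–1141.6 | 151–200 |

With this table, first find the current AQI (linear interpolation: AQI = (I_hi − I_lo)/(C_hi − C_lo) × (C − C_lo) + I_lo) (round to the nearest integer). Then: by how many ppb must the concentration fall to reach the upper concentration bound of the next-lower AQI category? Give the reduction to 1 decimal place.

41.0

NO₂: row 490.1–769.9 (AQI 51–100). (100−51)·(531.0−490.1)/(769.9−490.1) + 51 = 49·40.9/279.8 + 51 ≈ 58.16 → 58.
Current AQI 58 is in the Moderate range (51–100). The next-lower category tops out at AQI 50, whose upper concentration bound is 490.0 ppb.
Reduction needed = 531.0 − 490.0 = 41.0 ppb.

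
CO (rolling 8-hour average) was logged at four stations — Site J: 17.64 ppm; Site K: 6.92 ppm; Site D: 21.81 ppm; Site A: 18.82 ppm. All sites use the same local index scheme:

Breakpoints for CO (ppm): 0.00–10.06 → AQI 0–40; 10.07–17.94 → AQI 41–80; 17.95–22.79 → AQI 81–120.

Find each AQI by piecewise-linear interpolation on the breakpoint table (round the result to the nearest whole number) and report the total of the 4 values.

307

Site J: 17.64 ∈ [10.07, 17.94] ↔ index [41, 80].
41 + (17.64−10.07)·(80−41)/(17.94−10.07) = 41 + 7.57·39/7.87 ≈ 78.51, so AQI = 79.
Site K: 6.92 ∈ [0.00, 10.06] ↔ index [0, 40].
0 + (6.92−0.00)·(40−0)/(10.06−0.00) = 0 + 6.92·40/10.06 ≈ 27.51, so AQI = 28.
Site D: 21.81 ∈ [17.95, 22.79] ↔ index [81, 120].
81 + (21.81−17.95)·(120−81)/(22.79−17.95) = 81 + 3.86·39/4.84 ≈ 112.10, so AQI = 112.
Site A 18.82: bracket 17.95–22.79 → index 81–120; slope 39/4.84, offset 0.87.
AQI = 81 + 39/4.84·0.87 ≈ 88.01 ⇒ 88.
AQIs: Site J=79, Site K=28, Site D=112, Site A=88. Sum = 79 + 28 + 112 + 88 = 307.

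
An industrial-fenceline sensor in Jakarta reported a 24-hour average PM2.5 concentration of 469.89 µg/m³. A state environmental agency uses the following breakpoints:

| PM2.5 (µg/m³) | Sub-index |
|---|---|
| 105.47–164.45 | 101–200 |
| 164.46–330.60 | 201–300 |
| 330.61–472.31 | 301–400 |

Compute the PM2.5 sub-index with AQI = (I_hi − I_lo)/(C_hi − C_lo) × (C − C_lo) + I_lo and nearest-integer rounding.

398

PM2.5: row 330.61–472.31 (AQI 301–400). (400−301)·(469.89−330.61)/(472.31−330.61) + 301 = 99·139.28/141.70 + 301 ≈ 398.31 → 398.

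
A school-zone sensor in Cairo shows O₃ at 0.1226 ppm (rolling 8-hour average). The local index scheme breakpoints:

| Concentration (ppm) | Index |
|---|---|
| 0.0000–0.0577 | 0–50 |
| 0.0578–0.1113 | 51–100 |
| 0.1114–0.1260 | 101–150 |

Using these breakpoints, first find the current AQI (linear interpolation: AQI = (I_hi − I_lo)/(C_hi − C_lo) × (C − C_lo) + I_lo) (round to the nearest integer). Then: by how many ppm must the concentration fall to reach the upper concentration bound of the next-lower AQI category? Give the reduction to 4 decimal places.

0.0113

O₃ 0.1226: bracket 0.1114–0.1260 → index 101–150; slope 49/0.0146, offset 0.0112.
AQI = 101 + 49/0.0146·0.0112 ≈ 138.59 ⇒ 139.
Current AQI 139 is in the Unhealthy for Sensitive Groups range (101–150). The next-lower category tops out at AQI 100, whose upper concentration bound is 0.1113 ppm.
Reduction needed = 0.1226 − 0.1113 = 0.0113 ppm.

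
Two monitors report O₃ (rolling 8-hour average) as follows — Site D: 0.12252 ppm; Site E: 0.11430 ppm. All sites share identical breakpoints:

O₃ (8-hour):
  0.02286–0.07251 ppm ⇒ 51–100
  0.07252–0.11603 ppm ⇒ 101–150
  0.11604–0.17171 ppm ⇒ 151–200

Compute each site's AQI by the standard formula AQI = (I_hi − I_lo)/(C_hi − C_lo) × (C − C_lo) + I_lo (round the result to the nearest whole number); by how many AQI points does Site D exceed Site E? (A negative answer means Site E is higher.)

Site D 0.12252: bracket 0.11604–0.17171 → index 151–200; slope 49/0.05567, offset 0.00648.
AQI = 151 + 49/0.05567·0.00648 ≈ 156.70 ⇒ 157.
Site E: 0.11430 lies in 0.07252–0.11603, so I_lo=101, I_hi=150, C_lo=0.07252, C_hi=0.11603.
(150−101)/(0.11603−0.07252) × (0.11430−0.07252) + 101 = 49/0.04351 × 0.04178 + 101 ≈ 148.05 → 148.
AQIs: Site D=157, Site E=148. Site D (157) − Site E (148) = 9.

9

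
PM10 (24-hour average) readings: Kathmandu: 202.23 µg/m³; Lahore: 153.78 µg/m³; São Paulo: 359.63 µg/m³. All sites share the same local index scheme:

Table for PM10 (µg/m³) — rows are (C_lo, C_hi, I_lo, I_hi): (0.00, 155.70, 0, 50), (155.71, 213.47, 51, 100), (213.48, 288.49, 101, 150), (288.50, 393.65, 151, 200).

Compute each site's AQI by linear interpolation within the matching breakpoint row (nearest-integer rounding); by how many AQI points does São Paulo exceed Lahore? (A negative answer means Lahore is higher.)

Kathmandu: 202.23 lies in 155.71–213.47, so I_lo=51, I_hi=100, C_lo=155.71, C_hi=213.47.
(100−51)/(213.47−155.71) × (202.23−155.71) + 51 = 49/57.76 × 46.52 + 51 ≈ 90.46 → 90.
Lahore: 153.78 ∈ [0.00, 155.70] ↔ index [0, 50].
0 + (153.78−0.00)·(50−0)/(155.70−0.00) = 0 + 153.78·50/155.70 ≈ 49.38, so AQI = 49.
São Paulo: 359.63 lies in 288.50–393.65, so I_lo=151, I_hi=200, C_lo=288.50, C_hi=393.65.
(200−151)/(393.65−288.50) × (359.63−288.50) + 151 = 49/105.15 × 71.13 + 151 ≈ 184.15 → 184.
AQIs: Kathmandu=90, Lahore=49, São Paulo=184. São Paulo (184) − Lahore (49) = 135.

135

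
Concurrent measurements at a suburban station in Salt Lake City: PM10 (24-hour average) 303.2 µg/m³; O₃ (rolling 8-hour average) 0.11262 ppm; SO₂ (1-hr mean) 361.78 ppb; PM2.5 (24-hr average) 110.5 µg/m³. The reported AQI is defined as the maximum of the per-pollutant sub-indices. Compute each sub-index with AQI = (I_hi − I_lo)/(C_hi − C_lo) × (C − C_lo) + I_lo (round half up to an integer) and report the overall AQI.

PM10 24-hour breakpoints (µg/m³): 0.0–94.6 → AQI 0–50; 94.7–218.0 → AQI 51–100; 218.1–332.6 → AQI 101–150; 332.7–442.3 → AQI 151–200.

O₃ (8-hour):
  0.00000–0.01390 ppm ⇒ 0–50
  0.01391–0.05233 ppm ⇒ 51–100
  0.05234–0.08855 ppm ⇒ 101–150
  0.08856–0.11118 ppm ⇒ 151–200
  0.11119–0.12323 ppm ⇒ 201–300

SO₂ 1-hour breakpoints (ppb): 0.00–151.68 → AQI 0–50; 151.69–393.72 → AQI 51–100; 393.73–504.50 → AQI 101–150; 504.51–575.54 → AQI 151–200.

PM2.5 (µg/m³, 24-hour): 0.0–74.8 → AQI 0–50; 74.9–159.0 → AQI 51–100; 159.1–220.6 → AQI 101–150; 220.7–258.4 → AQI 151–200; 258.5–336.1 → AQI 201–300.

PM10: 303.2 ∈ [218.1, 332.6] ↔ index [101, 150].
101 + (303.2−218.1)·(150−101)/(332.6−218.1) = 101 + 85.1·49/114.5 ≈ 137.42, so AQI = 137.
O₃: 0.11262 ∈ [0.11119, 0.12323] ↔ index [201, 300].
201 + (0.11262−0.11119)·(300−201)/(0.12323−0.11119) = 201 + 0.00143·99/0.01204 ≈ 212.76, so AQI = 213.
SO₂: row 151.69–393.72 (AQI 51–100). (100−51)·(361.78−151.69)/(393.72−151.69) + 51 = 49·210.09/242.03 + 51 ≈ 93.53 → 94.
PM2.5: 110.5 ∈ [74.9, 159.0] ↔ index [51, 100].
51 + (110.5−74.9)·(100−51)/(159.0−74.9) = 51 + 35.6·49/84.1 ≈ 71.74, so AQI = 72.
Sub-indices: PM10→137, O₃→213, SO₂→94, PM2.5→72. Overall AQI = max = 213; dominant pollutant is O₃.

213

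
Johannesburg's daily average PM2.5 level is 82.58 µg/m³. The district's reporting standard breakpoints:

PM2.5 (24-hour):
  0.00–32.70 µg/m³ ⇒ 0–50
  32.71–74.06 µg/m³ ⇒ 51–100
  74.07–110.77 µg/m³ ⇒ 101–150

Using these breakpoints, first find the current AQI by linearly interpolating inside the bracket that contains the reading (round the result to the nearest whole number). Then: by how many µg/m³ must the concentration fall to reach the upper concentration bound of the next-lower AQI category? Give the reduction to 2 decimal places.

PM2.5 82.58: bracket 74.07–110.77 → index 101–150; slope 49/36.70, offset 8.51.
AQI = 101 + 49/36.70·8.51 ≈ 112.36 ⇒ 112.
Current AQI 112 is in the Unhealthy for Sensitive Groups range (101–150). The next-lower category tops out at AQI 100, whose upper concentration bound is 74.06 µg/m³.
Reduction needed = 82.58 − 74.06 = 8.52 µg/m³.

8.52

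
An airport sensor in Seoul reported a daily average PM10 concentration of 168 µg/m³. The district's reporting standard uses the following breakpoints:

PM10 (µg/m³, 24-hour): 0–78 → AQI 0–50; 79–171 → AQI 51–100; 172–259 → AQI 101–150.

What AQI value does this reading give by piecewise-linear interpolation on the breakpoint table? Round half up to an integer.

PM10 168: bracket 79–171 → index 51–100; slope 49/92, offset 89.
AQI = 51 + 49/92·89 ≈ 98.40 ⇒ 98.
AQI 98 falls in the Moderate category.

98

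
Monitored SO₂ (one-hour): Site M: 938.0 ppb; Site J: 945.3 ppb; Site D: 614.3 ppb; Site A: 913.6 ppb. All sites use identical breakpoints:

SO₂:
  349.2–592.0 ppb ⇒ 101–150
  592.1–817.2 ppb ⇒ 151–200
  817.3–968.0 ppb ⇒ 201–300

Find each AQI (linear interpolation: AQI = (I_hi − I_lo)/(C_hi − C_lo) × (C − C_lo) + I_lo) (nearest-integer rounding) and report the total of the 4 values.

985

Site M: 938.0 lies in 817.3–968.0, so I_lo=201, I_hi=300, C_lo=817.3, C_hi=968.0.
(300−201)/(968.0−817.3) × (938.0−817.3) + 201 = 99/150.7 × 120.7 + 201 ≈ 280.29 → 280.
Site J: 945.3 lies in 817.3–968.0, so I_lo=201, I_hi=300, C_lo=817.3, C_hi=968.0.
(300−201)/(968.0−817.3) × (945.3−817.3) + 201 = 99/150.7 × 128.0 + 201 ≈ 285.09 → 285.
Site D 614.3: bracket 592.1–817.2 → index 151–200; slope 49/225.1, offset 22.2.
AQI = 151 + 49/225.1·22.2 ≈ 155.83 ⇒ 156.
Site A: 913.6 ∈ [817.3, 968.0] ↔ index [201, 300].
201 + (913.6−817.3)·(300−201)/(968.0−817.3) = 201 + 96.3·99/150.7 ≈ 264.26, so AQI = 264.
AQIs: Site M=280, Site J=285, Site D=156, Site A=264. Sum = 280 + 285 + 156 + 264 = 985.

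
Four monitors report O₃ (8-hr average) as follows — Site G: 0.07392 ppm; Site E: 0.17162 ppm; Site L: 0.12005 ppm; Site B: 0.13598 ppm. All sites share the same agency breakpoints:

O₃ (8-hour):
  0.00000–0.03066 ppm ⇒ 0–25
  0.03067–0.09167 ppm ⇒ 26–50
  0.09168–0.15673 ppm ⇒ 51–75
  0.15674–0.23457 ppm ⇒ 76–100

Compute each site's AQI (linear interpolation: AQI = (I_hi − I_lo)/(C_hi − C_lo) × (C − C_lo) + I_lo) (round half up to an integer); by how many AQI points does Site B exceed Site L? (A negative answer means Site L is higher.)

Site G 0.07392: bracket 0.03067–0.09167 → index 26–50; slope 24/0.06100, offset 0.04325.
AQI = 26 + 24/0.06100·0.04325 ≈ 43.02 ⇒ 43.
Site E: 0.17162 lies in 0.15674–0.23457, so I_lo=76, I_hi=100, C_lo=0.15674, C_hi=0.23457.
(100−76)/(0.23457−0.15674) × (0.17162−0.15674) + 76 = 24/0.07783 × 0.01488 + 76 ≈ 80.59 → 81.
Site L: row 0.09168–0.15673 (AQI 51–75). (75−51)·(0.12005−0.09168)/(0.15673−0.09168) + 51 = 24·0.02837/0.06505 + 51 ≈ 61.47 → 61.
Site B: 0.13598 lies in 0.09168–0.15673, so I_lo=51, I_hi=75, C_lo=0.09168, C_hi=0.15673.
(75−51)/(0.15673−0.09168) × (0.13598−0.09168) + 51 = 24/0.06505 × 0.04430 + 51 ≈ 67.34 → 67.
AQIs: Site G=43, Site E=81, Site L=61, Site B=67. Site B (67) − Site L (61) = 6.

6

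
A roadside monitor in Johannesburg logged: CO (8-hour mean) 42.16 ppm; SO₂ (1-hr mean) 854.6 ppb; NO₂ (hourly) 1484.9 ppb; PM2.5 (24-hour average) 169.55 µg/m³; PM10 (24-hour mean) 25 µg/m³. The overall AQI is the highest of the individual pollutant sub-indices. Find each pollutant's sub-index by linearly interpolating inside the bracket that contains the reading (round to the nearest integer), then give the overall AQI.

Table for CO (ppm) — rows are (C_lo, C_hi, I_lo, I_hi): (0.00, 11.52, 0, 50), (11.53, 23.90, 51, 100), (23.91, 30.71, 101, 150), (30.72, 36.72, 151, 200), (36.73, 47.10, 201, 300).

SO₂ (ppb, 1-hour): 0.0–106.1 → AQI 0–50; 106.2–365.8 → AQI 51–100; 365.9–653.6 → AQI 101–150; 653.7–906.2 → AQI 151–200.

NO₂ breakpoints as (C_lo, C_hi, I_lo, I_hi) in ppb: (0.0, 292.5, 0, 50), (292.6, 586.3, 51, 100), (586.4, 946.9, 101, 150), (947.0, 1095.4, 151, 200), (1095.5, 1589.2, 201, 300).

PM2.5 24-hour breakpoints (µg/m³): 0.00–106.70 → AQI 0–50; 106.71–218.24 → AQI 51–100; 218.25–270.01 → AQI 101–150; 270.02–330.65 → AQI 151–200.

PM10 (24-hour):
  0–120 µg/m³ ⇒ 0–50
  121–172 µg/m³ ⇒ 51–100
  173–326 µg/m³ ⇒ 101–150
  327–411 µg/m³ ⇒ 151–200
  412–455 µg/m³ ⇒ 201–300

279

CO: 42.16 lies in 36.73–47.10, so I_lo=201, I_hi=300, C_lo=36.73, C_hi=47.10.
(300−201)/(47.10−36.73) × (42.16−36.73) + 201 = 99/10.37 × 5.43 + 201 ≈ 252.84 → 253.
SO₂: 854.6 ∈ [653.7, 906.2] ↔ index [151, 200].
151 + (854.6−653.7)·(200−151)/(906.2−653.7) = 151 + 200.9·49/252.5 ≈ 189.99, so AQI = 190.
NO₂: 1484.9 lies in 1095.5–1589.2, so I_lo=201, I_hi=300, C_lo=1095.5, C_hi=1589.2.
(300−201)/(1589.2−1095.5) × (1484.9−1095.5) + 201 = 99/493.7 × 389.4 + 201 ≈ 279.09 → 279.
PM2.5 169.55: bracket 106.71–218.24 → index 51–100; slope 49/111.53, offset 62.84.
AQI = 51 + 49/111.53·62.84 ≈ 78.61 ⇒ 79.
PM10: 25 ∈ [0, 120] ↔ index [0, 50].
0 + (25−0)·(50−0)/(120−0) = 0 + 25·50/120 ≈ 10.42, so AQI = 10.
Sub-indices: CO→253, SO₂→190, NO₂→279, PM2.5→79, PM10→10. Overall AQI = max = 279; dominant pollutant is NO₂.
AQI 279: Very Unhealthy.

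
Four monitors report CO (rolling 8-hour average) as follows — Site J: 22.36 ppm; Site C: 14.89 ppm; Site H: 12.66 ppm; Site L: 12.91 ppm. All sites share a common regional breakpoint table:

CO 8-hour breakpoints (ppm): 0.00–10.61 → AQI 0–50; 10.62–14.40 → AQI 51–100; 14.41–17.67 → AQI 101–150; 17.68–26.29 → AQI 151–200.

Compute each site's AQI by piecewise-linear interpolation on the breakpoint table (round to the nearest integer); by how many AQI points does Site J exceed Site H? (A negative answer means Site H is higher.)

101

Site J 22.36: bracket 17.68–26.29 → index 151–200; slope 49/8.61, offset 4.68.
AQI = 151 + 49/8.61·4.68 ≈ 177.63 ⇒ 178.
Site C 14.89: bracket 14.41–17.67 → index 101–150; slope 49/3.26, offset 0.48.
AQI = 101 + 49/3.26·0.48 ≈ 108.21 ⇒ 108.
Site H: 12.66 ∈ [10.62, 14.40] ↔ index [51, 100].
51 + (12.66−10.62)·(100−51)/(14.40−10.62) = 51 + 2.04·49/3.78 ≈ 77.44, so AQI = 77.
Site L: row 10.62–14.40 (AQI 51–100). (100−51)·(12.91−10.62)/(14.40−10.62) + 51 = 49·2.29/3.78 + 51 ≈ 80.69 → 81.
AQIs: Site J=178, Site C=108, Site H=77, Site L=81. Site J (178) − Site H (77) = 101.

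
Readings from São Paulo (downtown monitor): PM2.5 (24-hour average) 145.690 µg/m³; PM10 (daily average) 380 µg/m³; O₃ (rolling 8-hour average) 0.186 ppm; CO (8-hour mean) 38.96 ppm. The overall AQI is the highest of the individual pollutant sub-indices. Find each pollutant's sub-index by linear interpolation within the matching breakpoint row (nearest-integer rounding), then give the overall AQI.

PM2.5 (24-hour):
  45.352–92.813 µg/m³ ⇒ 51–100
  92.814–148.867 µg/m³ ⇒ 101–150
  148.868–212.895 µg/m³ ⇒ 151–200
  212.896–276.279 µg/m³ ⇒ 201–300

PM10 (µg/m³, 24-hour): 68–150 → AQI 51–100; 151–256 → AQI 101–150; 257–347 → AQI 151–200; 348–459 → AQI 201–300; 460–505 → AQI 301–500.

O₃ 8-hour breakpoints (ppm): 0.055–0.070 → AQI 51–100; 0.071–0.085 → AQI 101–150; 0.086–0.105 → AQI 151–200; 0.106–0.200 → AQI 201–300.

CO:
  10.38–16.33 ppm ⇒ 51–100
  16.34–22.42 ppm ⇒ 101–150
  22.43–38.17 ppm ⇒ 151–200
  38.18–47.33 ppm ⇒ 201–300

285

PM2.5 145.690: bracket 92.814–148.867 → index 101–150; slope 49/56.053, offset 52.876.
AQI = 101 + 49/56.053·52.876 ≈ 147.22 ⇒ 147.
PM10: row 348–459 (AQI 201–300). (300−201)·(380−348)/(459−348) + 201 = 99·32/111 + 201 ≈ 229.54 → 230.
O₃: 0.186 lies in 0.106–0.200, so I_lo=201, I_hi=300, C_lo=0.106, C_hi=0.200.
(300−201)/(0.200−0.106) × (0.186−0.106) + 201 = 99/0.094 × 0.080 + 201 ≈ 285.26 → 285.
CO 38.96: bracket 38.18–47.33 → index 201–300; slope 99/9.15, offset 0.78.
AQI = 201 + 99/9.15·0.78 ≈ 209.44 ⇒ 209.
Sub-indices: PM2.5→147, PM10→230, O₃→285, CO→209. Overall AQI = max = 285; dominant pollutant is O₃.
AQI 285: Very Unhealthy.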